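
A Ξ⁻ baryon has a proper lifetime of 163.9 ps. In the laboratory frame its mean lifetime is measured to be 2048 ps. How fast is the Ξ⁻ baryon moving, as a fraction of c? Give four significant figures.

β = 0.9968

γ = Δt/τ₀ = 2048/163.9 = 12.50
β = √(1 − 1/γ²) = √(1 − 0.006405) = √0.9936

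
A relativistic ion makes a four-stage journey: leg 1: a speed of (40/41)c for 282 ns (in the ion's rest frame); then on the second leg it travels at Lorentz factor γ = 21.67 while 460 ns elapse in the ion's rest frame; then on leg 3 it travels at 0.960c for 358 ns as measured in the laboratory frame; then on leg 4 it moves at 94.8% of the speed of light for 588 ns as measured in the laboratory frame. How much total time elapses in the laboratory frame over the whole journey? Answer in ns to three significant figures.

Δt = 1.22×10⁴ ns

Leg 1: γ = 1/√(1 − (40/41)²) = 41/9 ≈ 4.556; Δt_1 = 4.556 × 282 = 1285 ns.
Leg 2: γ = 21.67; Δt_2 = 21.67 × 460 = 9968 ns.
Leg 3: 358 ns is already measured in the laboratory frame.
Leg 4: 588 ns is already measured in the laboratory frame.
Total: 1285 + 9968 + 358.0 + 588.0 ns.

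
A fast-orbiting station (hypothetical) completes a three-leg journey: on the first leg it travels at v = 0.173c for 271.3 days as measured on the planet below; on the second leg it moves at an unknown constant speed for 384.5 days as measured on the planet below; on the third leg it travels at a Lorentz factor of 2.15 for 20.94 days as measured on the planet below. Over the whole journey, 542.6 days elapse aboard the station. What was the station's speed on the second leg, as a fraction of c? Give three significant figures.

Leg 1: γ = 1/√(1 − 0.173²) = 1/√0.9701 = 1.015; τ_1 = 271.3/1.015 = 267.2 days.
Leg 2: speed unknown; τ_2 = 384.5/γ_2.
Leg 3: γ = 2.15; τ_3 = 20.94/2.150 = 9.740 days.
Total proper time: 267.2 + τ_2 + 9.740 = 542.6, so τ_2 = 542.6 − 276.9 = 265.7 days.
γ_2 = 384.5/265.7 = 1.447; β = √(1 − 1/γ²) = √0.5227.

β = 0.723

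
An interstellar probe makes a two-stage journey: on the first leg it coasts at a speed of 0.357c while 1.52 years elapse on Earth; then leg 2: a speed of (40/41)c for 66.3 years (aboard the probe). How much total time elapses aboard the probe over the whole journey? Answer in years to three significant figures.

Leg 1: γ = 1/√(1 − 0.357²) = 1/√0.8726 = 1.071; τ_1 = 1.52/1.071 = 1.420 years.
Leg 2: 66.3 years is already measured aboard the probe.
Total: 1.420 + 66.30 years.

τ = 67.7 years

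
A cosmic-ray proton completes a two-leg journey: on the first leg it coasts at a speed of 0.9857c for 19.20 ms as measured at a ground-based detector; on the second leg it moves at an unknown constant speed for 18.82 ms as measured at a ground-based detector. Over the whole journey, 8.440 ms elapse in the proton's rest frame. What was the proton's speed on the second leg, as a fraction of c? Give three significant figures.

Leg 1: γ = 1/√(1 − 0.9857²) = 1/√0.02840 = 5.934; τ_1 = 19.20/5.934 = 3.235 ms.
Leg 2: speed unknown; τ_2 = 18.82/γ_2.
Total proper time: 3.235 + τ_2 = 8.440, so τ_2 = 8.440 − 3.235 = 5.205 ms.
γ_2 = 18.82/5.205 = 3.616; β = √(1 − 1/γ²) = √0.9235.

β = 0.961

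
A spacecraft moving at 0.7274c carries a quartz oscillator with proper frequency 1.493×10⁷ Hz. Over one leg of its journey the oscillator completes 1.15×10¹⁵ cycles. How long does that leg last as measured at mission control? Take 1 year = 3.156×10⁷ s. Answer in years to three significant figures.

γ = 1/√(1 − 0.7274²) = 1/√0.4709 = 1.457
Proper time for N cycles: τ = N/f = 1.15×10¹⁵/(1.493×10⁷) = 7.703×10⁷ s = 2.441 years.
Lab-frame duration Δt = γτ = 1.457 × 2.441 = 3.557 years.

Δt = 3.56 years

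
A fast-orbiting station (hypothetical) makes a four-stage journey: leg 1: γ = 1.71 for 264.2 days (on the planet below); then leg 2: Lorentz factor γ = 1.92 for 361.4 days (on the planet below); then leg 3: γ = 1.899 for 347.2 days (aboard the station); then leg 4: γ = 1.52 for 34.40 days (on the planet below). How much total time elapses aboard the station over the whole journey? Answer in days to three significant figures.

Leg 1: γ = 1.71; τ_1 = 264.2/1.710 = 154.5 days.
Leg 2: γ = 1.92; τ_2 = 361.4/1.920 = 188.2 days.
Leg 3: 347.2 days is already measured aboard the station.
Leg 4: γ = 1.52; τ_4 = 34.40/1.520 = 22.63 days.
Total: 154.5 + 188.2 + 347.2 + 22.63 days.

τ = 713 days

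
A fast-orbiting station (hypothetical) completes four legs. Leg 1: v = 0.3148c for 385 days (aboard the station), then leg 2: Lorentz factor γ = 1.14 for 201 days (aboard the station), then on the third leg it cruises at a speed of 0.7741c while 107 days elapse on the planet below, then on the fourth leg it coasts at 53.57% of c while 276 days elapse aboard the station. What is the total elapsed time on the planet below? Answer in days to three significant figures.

Leg 1: γ = 1/√(1 − 0.3148²) = 1/√0.9009 = 1.054; Δt_1 = 1.054 × 385 = 405.6 days.
Leg 2: γ = 1.14; Δt_2 = 1.140 × 201 = 229.1 days.
Leg 3: 107 days is already measured on the planet below.
Leg 4: β = 0.5357; γ = 1/√(1 − 0.5357²) = 1/√0.7130 = 1.184; Δt_4 = 1.184 × 276 = 326.9 days.
Total: 405.6 + 229.1 + 107.0 + 326.9 days.

Δt = 1070 days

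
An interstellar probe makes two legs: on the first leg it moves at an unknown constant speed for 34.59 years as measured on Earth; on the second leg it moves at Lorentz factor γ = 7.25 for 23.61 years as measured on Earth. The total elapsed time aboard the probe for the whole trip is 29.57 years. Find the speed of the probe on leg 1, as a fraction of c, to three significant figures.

Leg 1: speed unknown; τ_1 = 34.59/γ_1.
Leg 2: γ = 7.25; τ_2 = 23.61/7.250 = 3.257 years.
Total proper time: τ_1 + 3.257 = 29.57, so τ_1 = 29.57 − 3.257 = 26.31 years.
γ_1 = 34.59/26.31 = 1.315; β = √(1 − 1/γ²) = √0.4213.

β = 0.649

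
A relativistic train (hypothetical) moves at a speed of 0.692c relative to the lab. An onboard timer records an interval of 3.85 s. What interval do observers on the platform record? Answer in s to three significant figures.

Δt = 5.33 s

γ = 1/√(1 − 0.692²) = 1/√0.5211 = 1.385
The interval measured on the train is the proper time (both events occur at the same place in that frame); the lab-frame interval is Δt = γτ = 1.385 × 3.85 s.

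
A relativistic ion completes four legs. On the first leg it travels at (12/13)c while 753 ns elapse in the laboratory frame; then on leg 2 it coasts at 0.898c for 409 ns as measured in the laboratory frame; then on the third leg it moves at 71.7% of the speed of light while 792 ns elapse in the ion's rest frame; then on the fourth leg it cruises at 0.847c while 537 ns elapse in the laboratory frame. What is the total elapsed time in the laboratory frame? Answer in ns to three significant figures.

Δt = 2840 ns

Leg 1: 753 ns is already measured in the laboratory frame.
Leg 2: 409 ns is already measured in the laboratory frame.
Leg 3: β = 0.717; γ = 1/√(1 − 0.717²) = 1/√0.4859 = 1.435; Δt_3 = 1.435 × 792 = 1136 ns.
Leg 4: 537 ns is already measured in the laboratory frame.
Total: 753.0 + 409.0 + 1136 + 537.0 ns.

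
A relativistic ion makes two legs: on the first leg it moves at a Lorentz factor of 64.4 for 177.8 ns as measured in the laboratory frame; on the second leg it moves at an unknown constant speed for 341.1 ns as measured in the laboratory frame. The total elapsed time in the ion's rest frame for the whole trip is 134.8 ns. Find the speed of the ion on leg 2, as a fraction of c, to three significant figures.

β = 0.922

Leg 1: γ = 64.4; τ_1 = 177.8/64.40 = 2.761 ns.
Leg 2: speed unknown; τ_2 = 341.1/γ_2.
Total proper time: 2.761 + τ_2 = 134.8, so τ_2 = 134.8 − 2.761 = 132.0 ns.
γ_2 = 341.1/132.0 = 2.583; β = √(1 − 1/γ²) = √0.8502.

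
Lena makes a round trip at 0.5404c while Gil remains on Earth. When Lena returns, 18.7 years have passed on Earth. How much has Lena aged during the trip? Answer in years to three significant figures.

γ = 1/√(1 − 0.5404²) = 1/√0.7080 = 1.188
Lena's clock measures proper time along the trip: τ = Δt/γ = 18.7/1.188 years.

τ = 15.7 years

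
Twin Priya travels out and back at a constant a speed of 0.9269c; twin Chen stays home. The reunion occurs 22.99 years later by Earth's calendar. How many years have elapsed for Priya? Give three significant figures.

τ = 8.63 years

γ = 1/√(1 − 0.9269²) = 1/√0.1409 = 2.664
Priya's clock measures proper time along the trip: τ = Δt/γ = 22.99/2.664 years.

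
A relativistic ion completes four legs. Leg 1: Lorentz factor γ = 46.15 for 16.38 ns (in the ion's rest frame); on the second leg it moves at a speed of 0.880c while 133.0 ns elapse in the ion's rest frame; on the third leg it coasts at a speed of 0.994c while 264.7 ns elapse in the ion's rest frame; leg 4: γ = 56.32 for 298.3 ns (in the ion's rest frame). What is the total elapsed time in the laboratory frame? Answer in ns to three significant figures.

Leg 1: γ = 46.15; Δt_1 = 46.15 × 16.38 = 755.9 ns.
Leg 2: γ = 1/√(1 − 0.880²) = 1/√0.2256 = 2.105; Δt_2 = 2.105 × 133.0 = 280.0 ns.
Leg 3: γ = 1/√(1 − 0.994²) = 1/√0.01196 = 9.142; Δt_3 = 9.142 × 264.7 = 2420 ns.
Leg 4: γ = 56.32; Δt_4 = 56.32 × 298.3 = 1.680×10⁴ ns.
Total: 755.9 + 280.0 + 2420 + 1.680×10⁴ ns.

Δt = 2.03×10⁴ ns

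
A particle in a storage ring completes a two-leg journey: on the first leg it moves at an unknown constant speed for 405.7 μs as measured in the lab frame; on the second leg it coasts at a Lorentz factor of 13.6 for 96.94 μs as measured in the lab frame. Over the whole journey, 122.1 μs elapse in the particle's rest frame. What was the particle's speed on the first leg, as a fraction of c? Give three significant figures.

β = 0.959

Leg 1: speed unknown; τ_1 = 405.7/γ_1.
Leg 2: γ = 13.6; τ_2 = 96.94/13.60 = 7.128 μs.
Total proper time: τ_1 + 7.128 = 122.1, so τ_1 = 122.1 − 7.128 = 115.0 μs.
γ_1 = 405.7/115.0 = 3.529; β = √(1 − 1/γ²) = √0.9197.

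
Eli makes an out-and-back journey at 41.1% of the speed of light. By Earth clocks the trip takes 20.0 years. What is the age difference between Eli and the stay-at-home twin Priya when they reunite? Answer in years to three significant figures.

β = 0.411; γ = 1/√(1 − 0.411²) = 1/√0.8311 = 1.097
Eli's elapsed proper time: τ = 20.0/1.097 = 18.23 years.
Age gap = Δt − τ = 20.0 − 18.23 years.

Δt − τ = 1.77 years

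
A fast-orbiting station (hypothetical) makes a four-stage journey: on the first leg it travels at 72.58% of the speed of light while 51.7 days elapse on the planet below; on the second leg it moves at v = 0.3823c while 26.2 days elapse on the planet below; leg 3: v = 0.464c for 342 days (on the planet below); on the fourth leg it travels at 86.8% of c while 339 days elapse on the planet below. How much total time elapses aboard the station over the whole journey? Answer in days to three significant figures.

τ = 531 days

Leg 1: β = 0.7258; γ = 1/√(1 − 0.7258²) = 1/√0.4732 = 1.454; τ_1 = 51.7/1.454 = 35.56 days.
Leg 2: γ = 1/√(1 − 0.3823²) = 1/√0.8538 = 1.082; τ_2 = 26.2/1.082 = 24.21 days.
Leg 3: γ = 1/√(1 − 0.464²) = 1/√0.7847 = 1.129; τ_3 = 342/1.129 = 303.0 days.
Leg 4: β = 0.868; γ = 1/√(1 − 0.868²) = 1/√0.2466 = 2.014; τ_4 = 339/2.014 = 168.3 days.
Total: 35.56 + 24.21 + 303.0 + 168.3 days.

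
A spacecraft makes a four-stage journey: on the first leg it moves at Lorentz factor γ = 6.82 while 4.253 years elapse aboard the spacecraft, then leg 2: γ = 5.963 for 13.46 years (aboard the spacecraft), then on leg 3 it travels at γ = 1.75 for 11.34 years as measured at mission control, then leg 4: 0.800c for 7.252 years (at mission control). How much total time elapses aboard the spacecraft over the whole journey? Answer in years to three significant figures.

Leg 1: 4.253 years is already measured aboard the spacecraft.
Leg 2: 13.46 years is already measured aboard the spacecraft.
Leg 3: γ = 1.75; τ_3 = 11.34/1.750 = 6.480 years.
Leg 4: γ = 1/√(1 − 0.800²) = 5/3 ≈ 1.667; τ_4 = 7.252/1.667 = 4.351 years.
Total: 4.253 + 13.46 + 6.480 + 4.351 years.

τ = 28.5 years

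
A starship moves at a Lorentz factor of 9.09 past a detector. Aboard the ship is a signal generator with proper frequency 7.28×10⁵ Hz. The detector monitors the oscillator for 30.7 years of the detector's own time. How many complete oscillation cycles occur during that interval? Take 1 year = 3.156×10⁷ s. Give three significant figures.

γ = 9.09
During 30.7 years of lab time, the oscillator's proper time advances by τ = Δt/γ = 30.7/9.090 = 3.377 years = 1.066×10⁸ s.
N = f × τ = 7.28×10⁵ × 1.066×10⁸ = 7.760×10¹³.

N = 7.76×10¹³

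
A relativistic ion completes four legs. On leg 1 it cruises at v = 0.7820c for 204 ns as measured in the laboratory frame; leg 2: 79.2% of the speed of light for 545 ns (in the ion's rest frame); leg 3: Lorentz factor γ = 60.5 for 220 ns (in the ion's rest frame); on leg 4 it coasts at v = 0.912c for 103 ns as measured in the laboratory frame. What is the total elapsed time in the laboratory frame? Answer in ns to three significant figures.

Δt = 1.45×10⁴ ns

Leg 1: 204 ns is already measured in the laboratory frame.
Leg 2: β = 0.792; γ = 1/√(1 − 0.792²) = 1/√0.3727 = 1.638; Δt_2 = 1.638 × 545 = 892.7 ns.
Leg 3: γ = 60.5; Δt_3 = 60.50 × 220 = 1.331×10⁴ ns.
Leg 4: 103 ns is already measured in the laboratory frame.
Total: 204.0 + 892.7 + 1.331×10⁴ + 103.0 ns.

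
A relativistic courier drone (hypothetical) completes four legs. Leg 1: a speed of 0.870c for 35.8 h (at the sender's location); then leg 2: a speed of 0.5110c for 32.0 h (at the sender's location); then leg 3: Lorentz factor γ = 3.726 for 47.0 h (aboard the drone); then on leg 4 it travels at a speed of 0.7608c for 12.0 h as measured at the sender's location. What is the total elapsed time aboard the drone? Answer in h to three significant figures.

Leg 1: γ = 1/√(1 − 0.870²) = 1/√0.2431 = 2.028; τ_1 = 35.8/2.028 = 17.65 h.
Leg 2: γ = 1/√(1 − 0.5110²) = 1/√0.7389 = 1.163; τ_2 = 32.0/1.163 = 27.51 h.
Leg 3: 47.0 h is already measured aboard the drone.
Leg 4: γ = 1/√(1 − 0.7608²) = 1/√0.4212 = 1.541; τ_4 = 12.0/1.541 = 7.788 h.
Total: 17.65 + 27.51 + 47.00 + 7.788 h.

τ = 99.9 h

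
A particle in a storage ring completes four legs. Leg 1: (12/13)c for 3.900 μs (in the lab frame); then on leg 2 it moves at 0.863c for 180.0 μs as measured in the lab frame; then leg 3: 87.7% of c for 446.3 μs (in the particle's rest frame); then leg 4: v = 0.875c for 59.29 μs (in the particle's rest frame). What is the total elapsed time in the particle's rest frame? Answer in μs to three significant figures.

τ = 598 μs

Leg 1: γ = 1/√(1 − (12/13)²) = 13/5 = 2.600; τ_1 = 3.900/2.600 = 1.500 μs.
Leg 2: γ = 1/√(1 − 0.863²) = 1/√0.2552 = 1.979; τ_2 = 180.0/1.979 = 90.94 μs.
Leg 3: 446.3 μs is already measured in the particle's rest frame.
Leg 4: 59.29 μs is already measured in the particle's rest frame.
Total: 1.500 + 90.94 + 446.3 + 59.29 μs.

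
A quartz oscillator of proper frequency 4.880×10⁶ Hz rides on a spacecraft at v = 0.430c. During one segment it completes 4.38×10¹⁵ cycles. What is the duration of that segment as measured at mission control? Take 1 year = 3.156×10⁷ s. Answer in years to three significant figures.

γ = 1/√(1 − 0.430²) = 1/√0.8151 = 1.108
Proper time for N cycles: τ = N/f = 4.38×10¹⁵/(4.880×10⁶) = 8.975×10⁸ s = 28.44 years.
Lab-frame duration Δt = γτ = 1.108 × 28.44 = 31.50 years.

Δt = 31.5 years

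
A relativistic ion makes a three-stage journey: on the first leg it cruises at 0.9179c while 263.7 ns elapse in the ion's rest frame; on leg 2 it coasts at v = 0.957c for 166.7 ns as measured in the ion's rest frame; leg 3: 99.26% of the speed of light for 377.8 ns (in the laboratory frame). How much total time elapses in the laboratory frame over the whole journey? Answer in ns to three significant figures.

Leg 1: γ = 1/√(1 − 0.9179²) = 1/√0.1575 = 2.520; Δt_1 = 2.520 × 263.7 = 664.5 ns.
Leg 2: γ = 1/√(1 − 0.957²) = 1/√0.08415 = 3.447; Δt_2 = 3.447 × 166.7 = 574.7 ns.
Leg 3: 377.8 ns is already measured in the laboratory frame.
Total: 664.5 + 574.7 + 377.8 ns.

Δt = 1620 ns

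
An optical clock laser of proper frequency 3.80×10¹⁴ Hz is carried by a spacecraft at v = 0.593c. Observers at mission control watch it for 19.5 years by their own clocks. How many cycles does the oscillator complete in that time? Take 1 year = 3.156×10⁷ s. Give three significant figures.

N = 1.88×10²³

γ = 1/√(1 − 0.593²) = 1/√0.6484 = 1.242
During 19.5 years of lab time, the oscillator's proper time advances by τ = Δt/γ = 19.5/1.242 = 15.70 years = 4.955×10⁸ s.
N = f × τ = 3.80×10¹⁴ × 4.955×10⁸ = 1.883×10²³.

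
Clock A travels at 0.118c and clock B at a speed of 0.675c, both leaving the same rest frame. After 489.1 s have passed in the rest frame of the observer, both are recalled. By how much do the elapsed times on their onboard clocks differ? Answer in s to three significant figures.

A: γ = 1/√(1 − 0.118²) = 1/√0.9861 = 1.007; τ_A = 489.1/1.007 = 485.7 s.
B: γ = 1/√(1 − 0.675²) = 1/√0.5444 = 1.355; τ_B = 489.1/1.355 = 360.9 s.

|τ_A − τ_B| = 125 s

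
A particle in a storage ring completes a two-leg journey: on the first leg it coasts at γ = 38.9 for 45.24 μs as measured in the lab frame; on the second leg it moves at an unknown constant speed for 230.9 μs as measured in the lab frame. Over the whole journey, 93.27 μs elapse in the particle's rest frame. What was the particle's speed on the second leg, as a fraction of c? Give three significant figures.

Leg 1: γ = 38.9; τ_1 = 45.24/38.90 = 1.163 μs.
Leg 2: speed unknown; τ_2 = 230.9/γ_2.
Total proper time: 1.163 + τ_2 = 93.27, so τ_2 = 93.27 − 1.163 = 92.11 μs.
γ_2 = 230.9/92.11 = 2.507; β = √(1 − 1/γ²) = √0.8409.

β = 0.917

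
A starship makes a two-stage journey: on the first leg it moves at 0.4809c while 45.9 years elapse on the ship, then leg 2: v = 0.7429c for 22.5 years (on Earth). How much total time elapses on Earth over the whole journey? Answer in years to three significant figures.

Leg 1: γ = 1/√(1 − 0.4809²) = 1/√0.7687 = 1.141; Δt_1 = 1.141 × 45.9 = 52.35 years.
Leg 2: 22.5 years is already measured on Earth.
Total: 52.35 + 22.50 years.

Δt = 74.9 years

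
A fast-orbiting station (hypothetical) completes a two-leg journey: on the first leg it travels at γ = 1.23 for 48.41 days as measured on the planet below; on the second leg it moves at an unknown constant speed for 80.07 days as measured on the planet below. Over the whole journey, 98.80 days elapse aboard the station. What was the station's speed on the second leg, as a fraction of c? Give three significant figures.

β = 0.670

Leg 1: γ = 1.23; τ_1 = 48.41/1.230 = 39.36 days.
Leg 2: speed unknown; τ_2 = 80.07/γ_2.
Total proper time: 39.36 + τ_2 = 98.80, so τ_2 = 98.80 − 39.36 = 59.44 days.
γ_2 = 80.07/59.44 = 1.347; β = √(1 − 1/γ²) = √0.4489.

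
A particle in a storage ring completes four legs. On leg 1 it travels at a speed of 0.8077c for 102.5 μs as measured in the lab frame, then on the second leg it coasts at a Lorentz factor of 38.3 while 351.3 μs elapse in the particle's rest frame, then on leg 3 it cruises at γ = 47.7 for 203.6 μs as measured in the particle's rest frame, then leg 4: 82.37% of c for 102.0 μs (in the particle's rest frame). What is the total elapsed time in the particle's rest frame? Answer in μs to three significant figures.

τ = 717 μs

Leg 1: γ = 1/√(1 − 0.8077²) = 1/√0.3476 = 1.696; τ_1 = 102.5/1.696 = 60.43 μs.
Leg 2: 351.3 μs is already measured in the particle's rest frame.
Leg 3: 203.6 μs is already measured in the particle's rest frame.
Leg 4: 102.0 μs is already measured in the particle's rest frame.
Total: 60.43 + 351.3 + 203.6 + 102.0 μs.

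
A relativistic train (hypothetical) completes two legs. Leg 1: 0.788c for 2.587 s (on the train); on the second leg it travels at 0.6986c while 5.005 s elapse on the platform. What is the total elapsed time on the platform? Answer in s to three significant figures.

Leg 1: γ = 1/√(1 − 0.788²) = 1/√0.3791 = 1.624; Δt_1 = 1.624 × 2.587 = 4.202 s.
Leg 2: 5.005 s is already measured on the platform.
Total: 4.202 + 5.005 s.

Δt = 9.21 s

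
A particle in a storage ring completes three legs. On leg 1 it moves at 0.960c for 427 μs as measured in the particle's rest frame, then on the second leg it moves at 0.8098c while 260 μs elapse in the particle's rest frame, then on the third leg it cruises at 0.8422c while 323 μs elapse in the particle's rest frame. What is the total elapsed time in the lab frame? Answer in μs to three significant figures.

Δt = 2570 μs

Leg 1: γ = 1/√(1 − 0.960²) = 25/7 ≈ 3.571; Δt_1 = 3.571 × 427 = 1525 μs.
Leg 2: γ = 1/√(1 − 0.8098²) = 1/√0.3442 = 1.704; Δt_2 = 1.704 × 260 = 443.2 μs.
Leg 3: γ = 1/√(1 − 0.8422²) = 1/√0.2907 = 1.855; Δt_3 = 1.855 × 323 = 599.1 μs.
Total: 1525 + 443.2 + 599.1 μs.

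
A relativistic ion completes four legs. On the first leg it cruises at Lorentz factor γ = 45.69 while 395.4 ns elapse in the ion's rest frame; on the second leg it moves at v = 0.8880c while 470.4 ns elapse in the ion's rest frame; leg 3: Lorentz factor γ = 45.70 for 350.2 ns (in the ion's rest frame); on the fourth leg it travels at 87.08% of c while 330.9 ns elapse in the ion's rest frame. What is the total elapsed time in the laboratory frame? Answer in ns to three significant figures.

Δt = 3.58×10⁴ ns

Leg 1: γ = 45.69; Δt_1 = 45.69 × 395.4 = 1.807×10⁴ ns.
Leg 2: γ = 1/√(1 − 0.8880²) = 1/√0.2115 = 2.175; Δt_2 = 2.175 × 470.4 = 1023 ns.
Leg 3: γ = 45.70; Δt_3 = 45.70 × 350.2 = 1.600×10⁴ ns.
Leg 4: β = 0.8708; γ = 1/√(1 − 0.8708²) = 1/√0.2417 = 2.034; Δt_4 = 2.034 × 330.9 = 673.1 ns.
Total: 1.807×10⁴ + 1023 + 1.600×10⁴ + 673.1 ns.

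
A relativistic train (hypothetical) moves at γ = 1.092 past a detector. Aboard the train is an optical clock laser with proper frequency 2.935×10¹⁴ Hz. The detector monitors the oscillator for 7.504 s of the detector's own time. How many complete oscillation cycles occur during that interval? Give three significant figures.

γ = 1.092
During 7.504 s of lab time, the oscillator's proper time advances by τ = Δt/γ = 7.504/1.092 = 6.872 s = 6.872×10⁰ s.
N = f × τ = 2.935×10¹⁴ × 6.872×10⁰ = 2.017×10¹⁵.

N = 2.02×10¹⁵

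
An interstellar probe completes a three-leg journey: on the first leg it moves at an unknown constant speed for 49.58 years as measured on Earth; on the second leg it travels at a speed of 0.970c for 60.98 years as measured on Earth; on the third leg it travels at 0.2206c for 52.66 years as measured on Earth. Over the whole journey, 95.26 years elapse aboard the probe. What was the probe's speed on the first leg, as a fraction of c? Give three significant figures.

Leg 1: speed unknown; τ_1 = 49.58/γ_1.
Leg 2: γ = 1/√(1 − 0.970²) = 1/√0.05910 = 4.113; τ_2 = 60.98/4.113 = 14.82 years.
Leg 3: γ = 1/√(1 − 0.2206²) = 1/√0.9513 = 1.025; τ_3 = 52.66/1.025 = 51.36 years.
Total proper time: τ_1 + 14.82 + 51.36 = 95.26, so τ_1 = 95.26 − 66.19 = 29.07 years.
γ_1 = 49.58/29.07 = 1.705; β = √(1 − 1/γ²) = √0.6562.

β = 0.810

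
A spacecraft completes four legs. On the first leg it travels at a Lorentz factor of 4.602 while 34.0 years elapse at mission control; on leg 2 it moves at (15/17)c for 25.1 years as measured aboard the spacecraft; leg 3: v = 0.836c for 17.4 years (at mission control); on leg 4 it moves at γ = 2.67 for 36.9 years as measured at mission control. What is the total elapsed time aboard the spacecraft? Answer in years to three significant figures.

τ = 55.9 years

Leg 1: γ = 4.602; τ_1 = 34.0/4.602 = 7.388 years.
Leg 2: 25.1 years is already measured aboard the spacecraft.
Leg 3: γ = 1/√(1 − 0.836²) = 1/√0.3011 = 1.822; τ_3 = 17.4/1.822 = 9.548 years.
Leg 4: γ = 2.67; τ_4 = 36.9/2.670 = 13.82 years.
Total: 7.388 + 25.10 + 9.548 + 13.82 years.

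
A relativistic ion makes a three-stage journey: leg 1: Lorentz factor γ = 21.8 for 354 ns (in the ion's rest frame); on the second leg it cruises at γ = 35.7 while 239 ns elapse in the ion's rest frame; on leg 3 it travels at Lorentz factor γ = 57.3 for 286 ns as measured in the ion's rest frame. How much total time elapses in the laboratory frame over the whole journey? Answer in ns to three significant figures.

Δt = 3.26×10⁴ ns

Leg 1: γ = 21.8; Δt_1 = 21.80 × 354 = 7717 ns.
Leg 2: γ = 35.7; Δt_2 = 35.70 × 239 = 8532 ns.
Leg 3: γ = 57.3; Δt_3 = 57.30 × 286 = 1.639×10⁴ ns.
Total: 7717 + 8532 + 1.639×10⁴ ns.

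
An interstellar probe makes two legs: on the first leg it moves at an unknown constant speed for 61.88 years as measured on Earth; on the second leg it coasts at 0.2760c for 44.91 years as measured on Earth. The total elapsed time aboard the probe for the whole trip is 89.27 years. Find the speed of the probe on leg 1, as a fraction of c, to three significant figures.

β = 0.667

Leg 1: speed unknown; τ_1 = 61.88/γ_1.
Leg 2: γ = 1/√(1 − 0.2760²) = 1/√0.9238 = 1.040; τ_2 = 44.91/1.040 = 43.17 years.
Total proper time: τ_1 + 43.17 = 89.27, so τ_1 = 89.27 − 43.17 = 46.10 years.
γ_1 = 61.88/46.10 = 1.342; β = √(1 − 1/γ²) = √0.4449.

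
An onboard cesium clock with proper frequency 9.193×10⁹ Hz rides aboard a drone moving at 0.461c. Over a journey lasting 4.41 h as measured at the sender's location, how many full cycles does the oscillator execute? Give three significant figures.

N = 1.30×10¹⁴

γ = 1/√(1 − 0.461²) = 1/√0.7875 = 1.127
The oscillator's own cycle count is N = f × τ where τ is the proper time aboard the drone. τ = Δt/γ = 4.41/1.127 = 3.913 h = 1.409×10⁴ s.
N = 9.193×10⁹ × 1.409×10⁴ = 1.295×10¹⁴.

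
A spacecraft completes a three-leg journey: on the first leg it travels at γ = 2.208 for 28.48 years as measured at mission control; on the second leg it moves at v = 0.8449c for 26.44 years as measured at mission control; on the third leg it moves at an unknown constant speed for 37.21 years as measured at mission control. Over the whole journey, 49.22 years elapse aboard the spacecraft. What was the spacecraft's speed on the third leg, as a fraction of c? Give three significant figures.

Leg 1: γ = 2.208; τ_1 = 28.48/2.208 = 12.90 years.
Leg 2: γ = 1/√(1 − 0.8449²) = 1/√0.2861 = 1.869; τ_2 = 26.44/1.869 = 14.14 years.
Leg 3: speed unknown; τ_3 = 37.21/γ_3.
Total proper time: 12.90 + 14.14 + τ_3 = 49.22, so τ_3 = 49.22 − 27.04 = 22.18 years.
γ_3 = 37.21/22.18 = 1.678; β = √(1 − 1/γ²) = √0.6448.

β = 0.803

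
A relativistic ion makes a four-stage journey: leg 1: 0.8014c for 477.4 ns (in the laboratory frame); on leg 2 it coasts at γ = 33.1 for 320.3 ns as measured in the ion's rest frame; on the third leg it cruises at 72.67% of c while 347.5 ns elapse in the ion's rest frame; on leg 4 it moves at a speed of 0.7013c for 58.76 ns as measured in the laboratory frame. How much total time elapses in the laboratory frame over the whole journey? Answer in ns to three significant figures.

Δt = 1.16×10⁴ ns

Leg 1: 477.4 ns is already measured in the laboratory frame.
Leg 2: γ = 33.1; Δt_2 = 33.10 × 320.3 = 1.060×10⁴ ns.
Leg 3: β = 0.7267; γ = 1/√(1 − 0.7267²) = 1/√0.4719 = 1.456; Δt_3 = 1.456 × 347.5 = 505.9 ns.
Leg 4: 58.76 ns is already measured in the laboratory frame.
Total: 477.4 + 1.060×10⁴ + 505.9 + 58.76 ns.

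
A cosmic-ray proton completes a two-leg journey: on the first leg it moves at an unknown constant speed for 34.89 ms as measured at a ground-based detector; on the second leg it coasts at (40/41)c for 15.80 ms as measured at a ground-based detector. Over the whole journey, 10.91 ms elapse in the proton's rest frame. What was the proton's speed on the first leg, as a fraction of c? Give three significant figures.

Leg 1: speed unknown; τ_1 = 34.89/γ_1.
Leg 2: γ = 1/√(1 − (40/41)²) = 41/9 ≈ 4.556; τ_2 = 15.80/4.556 = 3.468 ms.
Total proper time: τ_1 + 3.468 = 10.91, so τ_1 = 10.91 − 3.468 = 7.442 ms.
γ_1 = 34.89/7.442 = 4.688; β = √(1 − 1/γ²) = √0.9545.

β = 0.977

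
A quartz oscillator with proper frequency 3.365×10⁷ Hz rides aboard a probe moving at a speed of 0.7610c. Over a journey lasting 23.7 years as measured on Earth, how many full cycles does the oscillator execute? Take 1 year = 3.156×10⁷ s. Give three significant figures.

N = 1.63×10¹⁶

γ = 1/√(1 − 0.7610²) = 1/√0.4209 = 1.541
The oscillator's own cycle count is N = f × τ where τ is the proper time aboard the probe. τ = Δt/γ = 23.7/1.541 = 15.38 years = 4.852×10⁸ s.
N = 3.365×10⁷ × 4.852×10⁸ = 1.633×10¹⁶.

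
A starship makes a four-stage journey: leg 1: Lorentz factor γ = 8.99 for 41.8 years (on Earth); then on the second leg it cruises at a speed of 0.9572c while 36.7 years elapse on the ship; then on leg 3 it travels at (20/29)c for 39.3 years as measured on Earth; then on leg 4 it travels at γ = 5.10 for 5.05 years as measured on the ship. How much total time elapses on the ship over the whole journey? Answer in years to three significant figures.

Leg 1: γ = 8.99; τ_1 = 41.8/8.990 = 4.650 years.
Leg 2: 36.7 years is already measured on the ship.
Leg 3: γ = 1/√(1 − (20/29)²) = 29/21 ≈ 1.381; τ_3 = 39.3/1.381 = 28.46 years.
Leg 4: 5.05 years is already measured on the ship.
Total: 4.650 + 36.70 + 28.46 + 5.050 years.

τ = 74.9 years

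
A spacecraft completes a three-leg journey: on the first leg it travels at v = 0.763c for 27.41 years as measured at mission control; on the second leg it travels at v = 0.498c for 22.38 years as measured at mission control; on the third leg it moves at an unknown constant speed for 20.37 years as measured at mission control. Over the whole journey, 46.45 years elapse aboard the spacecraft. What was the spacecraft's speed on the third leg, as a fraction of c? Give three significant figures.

Leg 1: γ = 1/√(1 − 0.763²) = 1/√0.4178 = 1.547; τ_1 = 27.41/1.547 = 17.72 years.
Leg 2: γ = 1/√(1 − 0.498²) = 1/√0.7520 = 1.153; τ_2 = 22.38/1.153 = 19.41 years.
Leg 3: speed unknown; τ_3 = 20.37/γ_3.
Total proper time: 17.72 + 19.41 + τ_3 = 46.45, so τ_3 = 46.45 − 37.13 = 9.325 years.
γ_3 = 20.37/9.325 = 2.184; β = √(1 − 1/γ²) = √0.7904.

β = 0.889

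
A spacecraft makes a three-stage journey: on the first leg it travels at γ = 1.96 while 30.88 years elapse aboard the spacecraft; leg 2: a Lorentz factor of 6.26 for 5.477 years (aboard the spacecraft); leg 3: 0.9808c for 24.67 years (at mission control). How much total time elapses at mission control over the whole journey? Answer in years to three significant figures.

Δt = 119 years

Leg 1: γ = 1.96; Δt_1 = 1.960 × 30.88 = 60.52 years.
Leg 2: γ = 6.26; Δt_2 = 6.260 × 5.477 = 34.29 years.
Leg 3: 24.67 years is already measured at mission control.
Total: 60.52 + 34.29 + 24.67 years.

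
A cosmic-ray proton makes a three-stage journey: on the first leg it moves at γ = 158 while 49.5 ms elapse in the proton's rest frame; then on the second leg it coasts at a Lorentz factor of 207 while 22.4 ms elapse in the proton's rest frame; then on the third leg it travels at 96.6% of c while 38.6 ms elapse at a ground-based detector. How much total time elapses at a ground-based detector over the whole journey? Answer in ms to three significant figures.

Δt = 1.25×10⁴ ms

Leg 1: γ = 158; Δt_1 = 158.0 × 49.5 = 7821 ms.
Leg 2: γ = 207; Δt_2 = 207.0 × 22.4 = 4637 ms.
Leg 3: 38.6 ms is already measured at a ground-based detector.
Total: 7821 + 4637 + 38.60 ms.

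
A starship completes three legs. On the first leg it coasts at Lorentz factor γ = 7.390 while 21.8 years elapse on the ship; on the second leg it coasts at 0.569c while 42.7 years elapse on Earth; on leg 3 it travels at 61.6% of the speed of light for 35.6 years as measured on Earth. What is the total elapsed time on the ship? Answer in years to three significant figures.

Leg 1: 21.8 years is already measured on the ship.
Leg 2: γ = 1/√(1 − 0.569²) = 1/√0.6762 = 1.216; τ_2 = 42.7/1.216 = 35.11 years.
Leg 3: β = 0.616; γ = 1/√(1 − 0.616²) = 1/√0.6205 = 1.269; τ_3 = 35.6/1.269 = 28.04 years.
Total: 21.80 + 35.11 + 28.04 years.

τ = 85.0 years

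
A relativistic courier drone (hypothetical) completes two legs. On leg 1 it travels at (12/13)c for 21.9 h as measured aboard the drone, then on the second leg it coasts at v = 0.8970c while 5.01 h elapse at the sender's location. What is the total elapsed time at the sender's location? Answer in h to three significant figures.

Leg 1: γ = 1/√(1 − (12/13)²) = 13/5 = 2.600; Δt_1 = 2.600 × 21.9 = 56.94 h.
Leg 2: 5.01 h is already measured at the sender's location.
Total: 56.94 + 5.010 h.

Δt = 62.0 h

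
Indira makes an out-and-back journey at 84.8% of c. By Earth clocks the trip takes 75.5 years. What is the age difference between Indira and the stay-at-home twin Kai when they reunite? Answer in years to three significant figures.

β = 0.848; γ = 1/√(1 − 0.848²) = 1/√0.2809 = 1.887
Indira's elapsed proper time: τ = 75.5/1.887 = 40.01 years.
Age gap = Δt − τ = 75.5 − 40.01 years.

Δt − τ = 35.5 years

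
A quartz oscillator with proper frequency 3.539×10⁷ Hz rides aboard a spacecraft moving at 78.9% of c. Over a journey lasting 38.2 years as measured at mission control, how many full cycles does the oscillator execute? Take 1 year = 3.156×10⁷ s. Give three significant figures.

N = 2.62×10¹⁶

β = 0.789; γ = 1/√(1 − 0.789²) = 1/√0.3775 = 1.628
The oscillator's own cycle count is N = f × τ where τ is the proper time aboard the spacecraft. τ = Δt/γ = 38.2/1.628 = 23.47 years = 7.407×10⁸ s.
N = 3.539×10⁷ × 7.407×10⁸ = 2.621×10¹⁶.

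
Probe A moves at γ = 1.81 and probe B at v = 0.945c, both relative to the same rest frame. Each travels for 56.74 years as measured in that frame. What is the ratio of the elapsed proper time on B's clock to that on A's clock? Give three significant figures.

τ_B/τ_A = 0.592

A: γ = 1.81. B: γ = 1/√(1 − 0.945²) = 1/√0.1070 = 3.057.
τ_A/τ_B = γ_B/γ_A = 3.057/1.810 = 1.689, so τ_B/τ_A = 0.5920.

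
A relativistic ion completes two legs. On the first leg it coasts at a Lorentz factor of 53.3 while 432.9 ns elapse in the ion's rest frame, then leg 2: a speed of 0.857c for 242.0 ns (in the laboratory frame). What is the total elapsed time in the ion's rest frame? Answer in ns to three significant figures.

τ = 558 ns

Leg 1: 432.9 ns is already measured in the ion's rest frame.
Leg 2: γ = 1/√(1 − 0.857²) = 1/√0.2656 = 1.941; τ_2 = 242.0/1.941 = 124.7 ns.
Total: 432.9 + 124.7 ns.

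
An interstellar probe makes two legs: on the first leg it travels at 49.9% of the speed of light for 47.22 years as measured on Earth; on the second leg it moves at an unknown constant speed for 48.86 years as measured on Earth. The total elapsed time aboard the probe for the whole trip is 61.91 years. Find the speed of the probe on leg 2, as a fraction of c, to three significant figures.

Leg 1: β = 0.499; γ = 1/√(1 − 0.499²) = 1/√0.7510 = 1.154; τ_1 = 47.22/1.154 = 40.92 years.
Leg 2: speed unknown; τ_2 = 48.86/γ_2.
Total proper time: 40.92 + τ_2 = 61.91, so τ_2 = 61.91 − 40.92 = 20.99 years.
γ_2 = 48.86/20.99 = 2.328; β = √(1 − 1/γ²) = √0.8155.

β = 0.903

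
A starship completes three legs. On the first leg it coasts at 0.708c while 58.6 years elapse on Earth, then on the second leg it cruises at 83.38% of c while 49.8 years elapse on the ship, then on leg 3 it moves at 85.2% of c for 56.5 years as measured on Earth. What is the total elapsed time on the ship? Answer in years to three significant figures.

τ = 121 years

Leg 1: γ = 1/√(1 − 0.708²) = 1/√0.4987 = 1.416; τ_1 = 58.6/1.416 = 41.38 years.
Leg 2: 49.8 years is already measured on the ship.
Leg 3: β = 0.852; γ = 1/√(1 − 0.852²) = 1/√0.2741 = 1.910; τ_3 = 56.5/1.910 = 29.58 years.
Total: 41.38 + 49.80 + 29.58 years.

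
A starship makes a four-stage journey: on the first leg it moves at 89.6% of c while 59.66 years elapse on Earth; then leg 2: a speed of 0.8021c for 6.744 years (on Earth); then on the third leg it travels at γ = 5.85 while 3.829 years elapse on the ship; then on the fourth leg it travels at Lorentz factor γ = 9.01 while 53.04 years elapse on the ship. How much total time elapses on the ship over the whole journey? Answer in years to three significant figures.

τ = 87.4 years

Leg 1: β = 0.896; γ = 1/√(1 − 0.896²) = 1/√0.1972 = 2.252; τ_1 = 59.66/2.252 = 26.49 years.
Leg 2: γ = 1/√(1 − 0.8021²) = 1/√0.3566 = 1.675; τ_2 = 6.744/1.675 = 4.027 years.
Leg 3: 3.829 years is already measured on the ship.
Leg 4: 53.04 years is already measured on the ship.
Total: 26.49 + 4.027 + 3.829 + 53.04 years.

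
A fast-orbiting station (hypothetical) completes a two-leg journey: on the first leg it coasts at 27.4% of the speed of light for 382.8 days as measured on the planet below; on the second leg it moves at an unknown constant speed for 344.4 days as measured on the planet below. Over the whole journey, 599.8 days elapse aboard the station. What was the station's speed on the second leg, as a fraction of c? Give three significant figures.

Leg 1: β = 0.274; γ = 1/√(1 − 0.274²) = 1/√0.9249 = 1.040; τ_1 = 382.8/1.040 = 368.2 days.
Leg 2: speed unknown; τ_2 = 344.4/γ_2.
Total proper time: 368.2 + τ_2 = 599.8, so τ_2 = 599.8 − 368.2 = 231.6 days.
γ_2 = 344.4/231.6 = 1.487; β = √(1 − 1/γ²) = √0.5476.

β = 0.740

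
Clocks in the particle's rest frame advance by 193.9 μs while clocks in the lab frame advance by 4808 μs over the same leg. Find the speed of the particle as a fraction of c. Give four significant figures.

The proper time is measured in the particle's rest frame (both events occur at the particle's location); Δt is measured in the lab frame. γ = Δt/τ = 4808/193.9 = 24.80.
β = √(1 − 1/γ²) = √(1 − 0.001626) = √0.9984

v = 0.9992c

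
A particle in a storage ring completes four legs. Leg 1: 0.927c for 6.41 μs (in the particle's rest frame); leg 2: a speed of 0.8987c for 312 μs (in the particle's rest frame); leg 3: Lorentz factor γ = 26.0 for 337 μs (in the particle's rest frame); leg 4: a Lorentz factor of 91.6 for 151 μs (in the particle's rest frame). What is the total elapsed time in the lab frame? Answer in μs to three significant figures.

Leg 1: γ = 1/√(1 − 0.927²) = 1/√0.1407 = 2.666; Δt_1 = 2.666 × 6.41 = 17.09 μs.
Leg 2: γ = 1/√(1 − 0.8987²) = 1/√0.1923 = 2.280; Δt_2 = 2.280 × 312 = 711.4 μs.
Leg 3: γ = 26.0; Δt_3 = 26.00 × 337 = 8762 μs.
Leg 4: γ = 91.6; Δt_4 = 91.60 × 151 = 1.383×10⁴ μs.
Total: 17.09 + 711.4 + 8762 + 1.383×10⁴ μs.

Δt = 2.33×10⁴ μs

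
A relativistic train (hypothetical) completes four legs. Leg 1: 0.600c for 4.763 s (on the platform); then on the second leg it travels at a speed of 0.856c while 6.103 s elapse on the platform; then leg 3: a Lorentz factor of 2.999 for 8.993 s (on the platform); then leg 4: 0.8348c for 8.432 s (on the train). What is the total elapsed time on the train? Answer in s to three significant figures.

Leg 1: γ = 1/√(1 − 0.600²) = 5/4 = 1.250; τ_1 = 4.763/1.250 = 3.810 s.
Leg 2: γ = 1/√(1 − 0.856²) = 1/√0.2673 = 1.934; τ_2 = 6.103/1.934 = 3.155 s.
Leg 3: γ = 2.999; τ_3 = 8.993/2.999 = 2.999 s.
Leg 4: 8.432 s is already measured on the train.
Total: 3.810 + 3.155 + 2.999 + 8.432 s.

τ = 18.4 s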